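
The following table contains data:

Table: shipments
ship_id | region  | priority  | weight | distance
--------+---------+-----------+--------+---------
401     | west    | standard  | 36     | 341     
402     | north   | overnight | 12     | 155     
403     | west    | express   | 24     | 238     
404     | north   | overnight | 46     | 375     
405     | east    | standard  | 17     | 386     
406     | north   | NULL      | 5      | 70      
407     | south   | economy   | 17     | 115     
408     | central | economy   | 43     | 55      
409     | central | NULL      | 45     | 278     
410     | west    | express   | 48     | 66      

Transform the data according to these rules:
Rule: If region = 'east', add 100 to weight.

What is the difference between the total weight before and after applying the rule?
100

Step 1: Original sum of weight = 293
Step 2: 1 records have region = 'east'
Step 3: Each affected record changes by 100
Step 4: Total change = 1 × 100 = 100
Step 5: New sum = 293 + 100 = 393
Step 6: Difference = |393 - 293| = 100
        (Sum increased by 100)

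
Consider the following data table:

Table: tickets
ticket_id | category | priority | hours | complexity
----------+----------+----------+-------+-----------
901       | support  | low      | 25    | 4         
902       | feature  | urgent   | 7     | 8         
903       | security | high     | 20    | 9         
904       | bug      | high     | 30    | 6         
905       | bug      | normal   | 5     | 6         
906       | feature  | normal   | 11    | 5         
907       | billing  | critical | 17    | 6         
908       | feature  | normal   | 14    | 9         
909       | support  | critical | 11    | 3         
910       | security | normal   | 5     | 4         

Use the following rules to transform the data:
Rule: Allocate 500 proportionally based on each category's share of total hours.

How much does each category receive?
billing: 58.62, bug: 120.69, feature: 110.34, security: 86.21, support: 124.14

Step 1: Calculate total hours = 145
Step 2: Calculate each category's proportion:
  billing: 17/145 = 11.72% → 58.62
  bug: 35/145 = 24.14% → 120.69
  feature: 32/145 = 22.07% → 110.34
  security: 25/145 = 17.24% → 86.21
  support: 36/145 = 24.83% → 124.14
Step 3: Verify: sum of allocations ≈ 500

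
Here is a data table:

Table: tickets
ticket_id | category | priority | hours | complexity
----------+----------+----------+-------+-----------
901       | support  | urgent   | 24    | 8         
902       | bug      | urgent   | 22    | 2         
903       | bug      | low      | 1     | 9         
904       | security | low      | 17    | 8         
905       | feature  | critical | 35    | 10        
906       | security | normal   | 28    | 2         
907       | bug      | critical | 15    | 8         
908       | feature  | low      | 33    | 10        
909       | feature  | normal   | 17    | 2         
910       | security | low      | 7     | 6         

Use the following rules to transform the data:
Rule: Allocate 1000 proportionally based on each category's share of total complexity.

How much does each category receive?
bug: 292.31, feature: 338.46, security: 246.15, support: 123.08

Step 1: Calculate total complexity = 65
Step 2: Calculate each category's proportion:
  bug: 19/65 = 29.23% → 292.31
  feature: 22/65 = 33.85% → 338.46
  security: 16/65 = 24.62% → 246.15
  support: 8/65 = 12.31% → 123.08
Step 3: Verify: sum of allocations ≈ 1000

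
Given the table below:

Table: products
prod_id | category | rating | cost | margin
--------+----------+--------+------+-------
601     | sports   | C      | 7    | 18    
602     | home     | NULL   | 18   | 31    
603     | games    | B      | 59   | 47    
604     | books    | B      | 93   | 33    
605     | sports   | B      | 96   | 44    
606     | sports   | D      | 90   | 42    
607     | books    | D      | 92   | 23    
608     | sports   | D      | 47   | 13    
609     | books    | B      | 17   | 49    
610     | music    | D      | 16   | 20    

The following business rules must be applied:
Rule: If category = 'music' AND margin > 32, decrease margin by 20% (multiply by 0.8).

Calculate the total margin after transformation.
320

Step 1: Find records where category = 'music' AND margin > 32
Step 2: 0 records match, summing to 0
Step 3: After multiplier: 0 × 0.8 = 0.0
Step 4: Unaffected records sum: 320
Step 5: Final sum = 0.0 + 320 = 320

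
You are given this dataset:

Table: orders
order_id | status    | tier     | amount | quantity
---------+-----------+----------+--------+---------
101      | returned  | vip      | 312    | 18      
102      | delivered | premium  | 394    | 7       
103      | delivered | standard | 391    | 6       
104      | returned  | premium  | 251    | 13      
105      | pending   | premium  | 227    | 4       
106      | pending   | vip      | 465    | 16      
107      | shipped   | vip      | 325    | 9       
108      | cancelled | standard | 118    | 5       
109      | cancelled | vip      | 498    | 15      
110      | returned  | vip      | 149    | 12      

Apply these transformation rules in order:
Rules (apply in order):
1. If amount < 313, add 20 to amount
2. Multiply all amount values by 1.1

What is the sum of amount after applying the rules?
3553.0

Step 1: Apply Rule 1 - Add 20 to records with amount < 313
  - 5 records affected: 1057 + (5 × 20) = 1157
  - Unaffected records: 2073
  - Sum after Rule 1: 3230
Step 2: Apply Rule 2 - Multiply all by 1.1
  - 3230 × 1.1 = 3553.0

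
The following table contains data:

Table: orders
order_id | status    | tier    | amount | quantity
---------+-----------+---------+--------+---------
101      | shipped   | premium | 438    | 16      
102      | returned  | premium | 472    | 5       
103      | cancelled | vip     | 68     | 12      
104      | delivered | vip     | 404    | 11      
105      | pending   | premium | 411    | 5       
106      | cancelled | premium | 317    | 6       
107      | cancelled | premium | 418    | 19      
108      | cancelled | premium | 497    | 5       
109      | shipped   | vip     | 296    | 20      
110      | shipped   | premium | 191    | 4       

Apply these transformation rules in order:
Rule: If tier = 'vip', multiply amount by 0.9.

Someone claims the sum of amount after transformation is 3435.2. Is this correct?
Yes, the result is correct.

Step 1: Calculate the correct sum after transformation
Step 2: Apply multiplier 0.9 to records where tier = 'vip'
Step 3: Correct result = 3435.2
Step 4: Claimed result = 3435.2
Step 5: 3435.2 = 3435.2 ✓
Conclusion: The claimed result is correct.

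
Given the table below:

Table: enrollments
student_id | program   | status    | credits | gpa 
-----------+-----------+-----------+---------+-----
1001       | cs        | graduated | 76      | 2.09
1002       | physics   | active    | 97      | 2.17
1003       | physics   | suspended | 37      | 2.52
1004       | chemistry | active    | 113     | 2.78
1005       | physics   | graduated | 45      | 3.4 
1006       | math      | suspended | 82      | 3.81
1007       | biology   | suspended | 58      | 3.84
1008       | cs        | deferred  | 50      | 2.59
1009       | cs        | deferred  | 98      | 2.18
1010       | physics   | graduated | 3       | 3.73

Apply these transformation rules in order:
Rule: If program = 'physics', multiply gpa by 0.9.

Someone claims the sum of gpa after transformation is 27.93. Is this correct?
Yes, the result is correct.

Step 1: Calculate the correct sum after transformation
Step 2: Apply multiplier 0.9 to records where program = 'physics'
Step 3: Correct result = 27.93
Step 4: Claimed result = 27.93
Step 5: 27.93 = 27.93 ✓
Conclusion: The claimed result is correct.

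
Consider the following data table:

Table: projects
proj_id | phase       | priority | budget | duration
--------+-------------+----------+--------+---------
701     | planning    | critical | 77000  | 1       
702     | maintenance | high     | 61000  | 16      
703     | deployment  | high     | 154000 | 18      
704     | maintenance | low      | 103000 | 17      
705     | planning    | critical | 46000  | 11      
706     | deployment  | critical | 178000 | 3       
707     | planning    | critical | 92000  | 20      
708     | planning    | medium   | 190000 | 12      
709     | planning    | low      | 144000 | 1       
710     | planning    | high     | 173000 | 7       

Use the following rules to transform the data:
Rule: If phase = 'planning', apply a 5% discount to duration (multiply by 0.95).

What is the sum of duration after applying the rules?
103.4

Step 1: Records with phase = 'planning' have total duration = 52
Step 2: Apply multiplier: 52 × 0.95 = 49.4
Step 3: Other records total: 54
Step 4: Final sum = 49.4 + 54 = 103.4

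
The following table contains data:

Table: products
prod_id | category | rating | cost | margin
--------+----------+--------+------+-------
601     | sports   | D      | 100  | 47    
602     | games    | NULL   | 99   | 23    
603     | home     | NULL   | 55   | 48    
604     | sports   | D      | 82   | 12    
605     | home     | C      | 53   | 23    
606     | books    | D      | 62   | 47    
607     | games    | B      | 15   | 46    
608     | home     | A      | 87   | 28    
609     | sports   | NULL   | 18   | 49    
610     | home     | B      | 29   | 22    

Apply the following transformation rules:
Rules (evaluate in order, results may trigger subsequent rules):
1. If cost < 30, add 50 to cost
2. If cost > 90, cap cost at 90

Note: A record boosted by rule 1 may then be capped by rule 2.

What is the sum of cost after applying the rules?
731

Step 1: Apply rule 1 to records with cost < 30
  - 3 records get bonus of 50
  - Of these, 0 records then exceed 90 and get capped
Step 2: Apply rule 2 to records with cost > 90
  - 2 records (original) are capped
Step 3: Calculate final sum = 731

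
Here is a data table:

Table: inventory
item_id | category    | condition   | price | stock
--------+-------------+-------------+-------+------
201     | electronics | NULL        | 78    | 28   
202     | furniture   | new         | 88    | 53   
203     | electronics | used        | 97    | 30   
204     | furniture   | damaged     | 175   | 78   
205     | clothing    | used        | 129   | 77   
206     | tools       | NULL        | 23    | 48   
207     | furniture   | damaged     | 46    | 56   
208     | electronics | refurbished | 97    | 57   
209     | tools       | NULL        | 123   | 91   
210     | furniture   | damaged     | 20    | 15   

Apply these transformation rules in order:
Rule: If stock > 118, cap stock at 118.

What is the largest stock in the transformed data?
91

Step 1: Original maximum stock = 91
Step 2: Check cap of 118 against maximum
Step 3: No records exceed the cap (max 91 <= cap 118), so no capping applies
Step 4: Maximum after transformation = 91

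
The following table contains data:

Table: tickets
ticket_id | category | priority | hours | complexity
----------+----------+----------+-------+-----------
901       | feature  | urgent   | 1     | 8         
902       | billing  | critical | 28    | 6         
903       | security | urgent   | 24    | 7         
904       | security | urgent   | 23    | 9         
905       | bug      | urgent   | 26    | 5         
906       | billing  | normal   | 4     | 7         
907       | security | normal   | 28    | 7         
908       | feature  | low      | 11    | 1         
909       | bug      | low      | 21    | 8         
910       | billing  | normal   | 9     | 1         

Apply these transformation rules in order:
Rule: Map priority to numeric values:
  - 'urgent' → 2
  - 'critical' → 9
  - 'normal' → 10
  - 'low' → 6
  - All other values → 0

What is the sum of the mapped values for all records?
59

Step 1: Apply mapping to each record
Step 2: Count by status:
  'urgent': 4 records × 2 = 8
  'critical': 1 records × 9 = 9
  'normal': 3 records × 10 = 30
  'low': 2 records × 6 = 12
Step 3: Sum all mapped values = 59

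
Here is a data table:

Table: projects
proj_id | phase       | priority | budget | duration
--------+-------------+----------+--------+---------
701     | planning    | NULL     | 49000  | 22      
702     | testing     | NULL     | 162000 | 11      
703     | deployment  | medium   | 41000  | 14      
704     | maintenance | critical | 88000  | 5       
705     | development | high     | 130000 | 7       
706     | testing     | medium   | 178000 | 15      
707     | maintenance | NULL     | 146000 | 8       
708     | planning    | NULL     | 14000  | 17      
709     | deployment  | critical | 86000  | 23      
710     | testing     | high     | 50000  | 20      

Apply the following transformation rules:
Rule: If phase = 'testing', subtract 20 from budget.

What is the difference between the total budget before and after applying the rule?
60

Step 1: Original sum of budget = 944000
Step 2: 3 records have phase = 'testing'
Step 3: Each affected record changes by -20
Step 4: Total change = 3 × -20 = -60
Step 5: New sum = 944000 + -60 = 943940
Step 6: Difference = |943940 - 944000| = 60
        (Sum decreased by 60)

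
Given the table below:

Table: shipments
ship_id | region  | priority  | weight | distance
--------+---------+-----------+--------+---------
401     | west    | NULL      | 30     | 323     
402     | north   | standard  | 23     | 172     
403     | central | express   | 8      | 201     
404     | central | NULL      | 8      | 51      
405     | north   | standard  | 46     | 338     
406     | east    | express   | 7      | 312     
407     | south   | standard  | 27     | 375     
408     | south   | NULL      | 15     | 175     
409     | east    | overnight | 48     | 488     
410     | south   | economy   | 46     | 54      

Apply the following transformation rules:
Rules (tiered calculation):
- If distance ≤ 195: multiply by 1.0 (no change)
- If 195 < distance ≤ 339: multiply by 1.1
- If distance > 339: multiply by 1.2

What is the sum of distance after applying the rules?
2779.0

Step 1: Tier 1 (distance ≤ 195): 4 records, sum = 452 × 1.0 = 452.0
Step 2: Tier 2 (195 < distance ≤ 339): 4 records, sum = 1174 × 1.1 = 1291.4
Step 3: Tier 3 (distance > 339): 2 records, sum = 863 × 1.2 = 1035.6
Step 4: Final sum = 452.0 + 1291.4 + 1035.6 = 2779.0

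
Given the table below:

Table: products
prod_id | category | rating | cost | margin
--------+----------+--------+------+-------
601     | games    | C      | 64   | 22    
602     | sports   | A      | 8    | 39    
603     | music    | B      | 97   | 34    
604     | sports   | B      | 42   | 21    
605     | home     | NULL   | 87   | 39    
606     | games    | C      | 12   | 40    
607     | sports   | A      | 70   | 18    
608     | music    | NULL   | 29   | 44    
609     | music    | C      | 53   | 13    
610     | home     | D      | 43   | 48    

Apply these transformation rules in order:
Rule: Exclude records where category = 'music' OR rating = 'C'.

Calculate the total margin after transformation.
165

Step 1: Find records where category = 'music' OR rating = 'C'
Step 2: 5 records match, summing to 153
Step 3: Original sum: 318
Step 4: Remaining sum = 318 - 153 = 165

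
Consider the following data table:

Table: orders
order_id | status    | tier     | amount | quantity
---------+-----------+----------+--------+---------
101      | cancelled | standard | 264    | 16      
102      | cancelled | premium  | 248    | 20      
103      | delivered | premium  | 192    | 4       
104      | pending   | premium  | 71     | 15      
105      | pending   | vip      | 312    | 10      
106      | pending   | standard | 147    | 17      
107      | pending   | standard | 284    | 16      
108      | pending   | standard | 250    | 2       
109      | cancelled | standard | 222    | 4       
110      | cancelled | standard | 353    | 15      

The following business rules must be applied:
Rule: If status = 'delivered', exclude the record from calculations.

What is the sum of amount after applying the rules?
2151

Step 1: Identify records where status = 'delivered'
Step 2: The excluded records sum to 192
Step 3: Original total amount = 2343
Step 4: Remaining total = 2343 - 192 = 2151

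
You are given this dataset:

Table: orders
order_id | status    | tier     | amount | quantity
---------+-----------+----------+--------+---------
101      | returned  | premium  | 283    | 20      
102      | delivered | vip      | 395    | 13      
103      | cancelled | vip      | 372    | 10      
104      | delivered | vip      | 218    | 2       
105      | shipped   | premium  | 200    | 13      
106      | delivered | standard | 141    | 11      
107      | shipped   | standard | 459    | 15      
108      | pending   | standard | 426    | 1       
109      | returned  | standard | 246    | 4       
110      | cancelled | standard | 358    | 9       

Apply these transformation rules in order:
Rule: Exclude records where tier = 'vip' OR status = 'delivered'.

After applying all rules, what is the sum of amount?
1972

Step 1: Find records where tier = 'vip' OR status = 'delivered'
Step 2: 4 records match, summing to 1126
Step 3: Original sum: 3098
Step 4: Remaining sum = 3098 - 1126 = 1972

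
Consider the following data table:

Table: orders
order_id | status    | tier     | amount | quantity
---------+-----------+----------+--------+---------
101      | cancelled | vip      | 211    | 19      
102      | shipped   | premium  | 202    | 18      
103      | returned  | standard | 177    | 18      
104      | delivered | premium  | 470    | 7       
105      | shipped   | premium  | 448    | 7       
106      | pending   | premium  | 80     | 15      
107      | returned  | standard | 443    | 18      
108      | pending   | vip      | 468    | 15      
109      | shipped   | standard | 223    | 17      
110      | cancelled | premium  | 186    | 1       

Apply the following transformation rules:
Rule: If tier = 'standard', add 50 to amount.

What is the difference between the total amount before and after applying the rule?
150

Step 1: Original sum of amount = 2908
Step 2: 3 records have tier = 'standard'
Step 3: Each affected record changes by 50
Step 4: Total change = 3 × 50 = 150
Step 5: New sum = 2908 + 150 = 3058
Step 6: Difference = |3058 - 2908| = 150
        (Sum increased by 150)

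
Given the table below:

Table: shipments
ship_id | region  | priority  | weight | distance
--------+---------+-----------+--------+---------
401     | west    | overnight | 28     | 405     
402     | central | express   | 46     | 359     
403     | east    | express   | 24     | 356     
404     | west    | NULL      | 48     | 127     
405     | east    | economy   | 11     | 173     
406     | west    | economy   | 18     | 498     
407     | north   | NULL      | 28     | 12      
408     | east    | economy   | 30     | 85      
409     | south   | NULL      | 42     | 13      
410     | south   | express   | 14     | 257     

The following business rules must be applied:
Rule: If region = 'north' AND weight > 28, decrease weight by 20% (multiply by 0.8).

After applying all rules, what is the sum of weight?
289

Step 1: Find records where region = 'north' AND weight > 28
Step 2: 0 records match, summing to 0
Step 3: After multiplier: 0 × 0.8 = 0.0
Step 4: Unaffected records sum: 289
Step 5: Final sum = 0.0 + 289 = 289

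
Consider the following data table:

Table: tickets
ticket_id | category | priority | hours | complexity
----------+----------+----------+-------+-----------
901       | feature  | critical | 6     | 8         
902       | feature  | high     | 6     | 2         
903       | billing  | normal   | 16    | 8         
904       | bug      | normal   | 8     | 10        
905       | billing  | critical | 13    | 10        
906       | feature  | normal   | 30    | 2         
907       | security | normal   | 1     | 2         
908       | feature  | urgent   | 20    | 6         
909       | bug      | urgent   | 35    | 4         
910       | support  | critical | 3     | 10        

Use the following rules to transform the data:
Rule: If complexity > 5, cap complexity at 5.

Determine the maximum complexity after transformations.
5

Step 1: Original maximum complexity = 10
Step 2: Apply cap at 5
Step 3: 6 records had complexity > 5 and were capped
Step 4: Maximum after transformation = 5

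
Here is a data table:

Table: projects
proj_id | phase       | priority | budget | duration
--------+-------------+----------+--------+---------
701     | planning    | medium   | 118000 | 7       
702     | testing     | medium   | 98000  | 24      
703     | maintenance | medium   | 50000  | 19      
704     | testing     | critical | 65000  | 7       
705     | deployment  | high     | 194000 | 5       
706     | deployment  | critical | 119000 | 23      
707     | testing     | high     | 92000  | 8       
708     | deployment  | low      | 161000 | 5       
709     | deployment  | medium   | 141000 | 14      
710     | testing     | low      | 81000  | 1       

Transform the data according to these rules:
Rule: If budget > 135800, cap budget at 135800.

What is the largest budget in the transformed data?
135800

Step 1: Original maximum budget = 194000
Step 2: Apply cap at 135800
Step 3: 3 records had budget > 135800 and were capped
Step 4: Maximum after transformation = 135800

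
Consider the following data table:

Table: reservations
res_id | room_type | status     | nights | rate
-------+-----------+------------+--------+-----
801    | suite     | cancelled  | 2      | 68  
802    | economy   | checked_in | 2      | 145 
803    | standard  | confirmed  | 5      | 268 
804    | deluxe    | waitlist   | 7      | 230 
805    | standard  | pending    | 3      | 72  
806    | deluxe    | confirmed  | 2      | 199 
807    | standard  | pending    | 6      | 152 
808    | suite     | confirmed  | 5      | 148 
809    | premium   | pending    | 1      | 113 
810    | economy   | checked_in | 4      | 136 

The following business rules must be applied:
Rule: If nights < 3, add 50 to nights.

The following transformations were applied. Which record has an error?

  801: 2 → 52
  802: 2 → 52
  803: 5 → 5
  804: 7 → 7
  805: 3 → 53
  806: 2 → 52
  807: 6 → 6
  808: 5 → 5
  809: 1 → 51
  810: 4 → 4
Record 805 has an error. The correct transformed value should be 3, not 53.

Step 1: Check each record against the rule
Step 2: Record 805 has nights = 3
Step 3: Since 3 >= 3, the bonus should not have been applied
Step 4: Correct value = 3, but claimed value = 53
Conclusion: Record 805 has the error.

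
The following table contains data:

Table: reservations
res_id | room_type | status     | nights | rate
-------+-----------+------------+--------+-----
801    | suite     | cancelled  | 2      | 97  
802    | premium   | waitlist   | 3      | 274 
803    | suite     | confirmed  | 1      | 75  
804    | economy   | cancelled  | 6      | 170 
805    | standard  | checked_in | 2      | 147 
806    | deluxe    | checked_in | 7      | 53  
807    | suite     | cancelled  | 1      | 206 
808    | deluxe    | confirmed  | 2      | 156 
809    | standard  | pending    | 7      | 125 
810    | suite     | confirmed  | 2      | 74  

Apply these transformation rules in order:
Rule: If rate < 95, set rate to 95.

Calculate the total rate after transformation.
1460

Step 1: 3 records have rate < 95
Step 2: These records originally summed to 202
Step 3: After setting to minimum: 3 × 95 = 285
Step 4: Unaffected records sum: 1175
Step 5: Final sum = 285 + 1175 = 1460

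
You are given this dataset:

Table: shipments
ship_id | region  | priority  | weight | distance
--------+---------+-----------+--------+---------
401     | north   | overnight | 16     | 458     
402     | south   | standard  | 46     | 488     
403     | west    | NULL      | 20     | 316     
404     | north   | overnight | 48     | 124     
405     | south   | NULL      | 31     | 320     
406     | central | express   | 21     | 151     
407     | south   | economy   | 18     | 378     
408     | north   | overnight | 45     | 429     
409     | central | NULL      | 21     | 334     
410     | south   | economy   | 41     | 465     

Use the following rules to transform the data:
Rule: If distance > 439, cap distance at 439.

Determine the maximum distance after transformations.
439

Step 1: Original maximum distance = 488
Step 2: Apply cap at 439
Step 3: 3 records had distance > 439 and were capped
Step 4: Maximum after transformation = 439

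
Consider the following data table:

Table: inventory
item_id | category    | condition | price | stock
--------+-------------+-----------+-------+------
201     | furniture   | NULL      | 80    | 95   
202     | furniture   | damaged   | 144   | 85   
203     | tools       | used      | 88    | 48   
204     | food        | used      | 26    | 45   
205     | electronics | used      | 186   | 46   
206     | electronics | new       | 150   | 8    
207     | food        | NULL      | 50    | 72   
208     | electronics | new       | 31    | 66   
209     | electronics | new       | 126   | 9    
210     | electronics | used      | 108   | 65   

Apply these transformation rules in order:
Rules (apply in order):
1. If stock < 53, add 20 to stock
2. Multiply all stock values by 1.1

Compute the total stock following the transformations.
702.9

Step 1: Apply Rule 1 - Add 20 to records with stock < 53
  - 5 records affected: 156 + (5 × 20) = 256
  - Unaffected records: 383
  - Sum after Rule 1: 639
Step 2: Apply Rule 2 - Multiply all by 1.1
  - 639 × 1.1 = 702.9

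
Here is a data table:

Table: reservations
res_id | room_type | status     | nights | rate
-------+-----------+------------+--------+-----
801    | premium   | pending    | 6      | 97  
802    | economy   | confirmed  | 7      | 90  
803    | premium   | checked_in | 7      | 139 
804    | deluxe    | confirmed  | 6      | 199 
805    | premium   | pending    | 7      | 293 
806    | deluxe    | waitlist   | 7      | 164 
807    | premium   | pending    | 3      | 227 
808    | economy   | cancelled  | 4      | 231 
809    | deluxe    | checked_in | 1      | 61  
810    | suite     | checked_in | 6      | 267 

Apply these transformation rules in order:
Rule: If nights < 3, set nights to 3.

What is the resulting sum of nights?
56

Step 1: 1 records have nights < 3
Step 2: These records originally summed to 1
Step 3: After setting to minimum: 1 × 3 = 3
Step 4: Unaffected records sum: 53
Step 5: Final sum = 3 + 53 = 56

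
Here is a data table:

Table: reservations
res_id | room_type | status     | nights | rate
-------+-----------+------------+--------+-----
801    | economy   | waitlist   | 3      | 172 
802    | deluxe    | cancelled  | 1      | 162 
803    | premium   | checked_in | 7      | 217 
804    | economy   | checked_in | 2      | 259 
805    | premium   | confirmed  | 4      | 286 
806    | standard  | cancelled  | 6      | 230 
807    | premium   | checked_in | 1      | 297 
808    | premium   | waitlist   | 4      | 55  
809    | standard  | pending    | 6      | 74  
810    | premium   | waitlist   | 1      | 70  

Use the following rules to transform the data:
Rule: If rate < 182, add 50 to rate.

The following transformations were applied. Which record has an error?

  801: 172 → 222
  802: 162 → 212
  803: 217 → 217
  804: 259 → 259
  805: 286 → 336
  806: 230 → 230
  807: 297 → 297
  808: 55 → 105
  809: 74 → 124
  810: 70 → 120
Record 805 has an error. The correct transformed value should be 286, not 336.

Step 1: Check each record against the rule
Step 2: Record 805 has rate = 286
Step 3: Since 286 >= 182, the bonus should not have been applied
Step 4: Correct value = 286, but claimed value = 336
Conclusion: Record 805 has the error.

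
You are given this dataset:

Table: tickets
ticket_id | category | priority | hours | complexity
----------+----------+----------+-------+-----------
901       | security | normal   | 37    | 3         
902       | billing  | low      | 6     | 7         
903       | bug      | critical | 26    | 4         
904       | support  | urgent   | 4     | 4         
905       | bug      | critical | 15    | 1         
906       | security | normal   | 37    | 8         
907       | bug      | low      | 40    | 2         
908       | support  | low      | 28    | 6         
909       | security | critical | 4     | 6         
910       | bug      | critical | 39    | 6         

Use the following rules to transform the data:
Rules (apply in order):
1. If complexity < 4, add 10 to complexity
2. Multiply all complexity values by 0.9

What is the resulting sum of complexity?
69.3

Step 1: Apply Rule 1 - Add 10 to records with complexity < 4
  - 3 records affected: 6 + (3 × 10) = 36
  - Unaffected records: 41
  - Sum after Rule 1: 77
Step 2: Apply Rule 2 - Multiply all by 0.9
  - 77 × 0.9 = 69.3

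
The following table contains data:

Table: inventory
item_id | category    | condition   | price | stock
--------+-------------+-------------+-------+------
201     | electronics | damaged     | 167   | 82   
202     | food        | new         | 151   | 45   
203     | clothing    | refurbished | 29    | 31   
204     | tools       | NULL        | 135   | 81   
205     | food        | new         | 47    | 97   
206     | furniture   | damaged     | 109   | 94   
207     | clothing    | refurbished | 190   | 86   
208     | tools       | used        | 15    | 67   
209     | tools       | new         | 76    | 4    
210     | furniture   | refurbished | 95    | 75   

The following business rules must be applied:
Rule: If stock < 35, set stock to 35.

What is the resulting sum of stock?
697

Step 1: 2 records have stock < 35
Step 2: These records originally summed to 35
Step 3: After setting to minimum: 2 × 35 = 70
Step 4: Unaffected records sum: 627
Step 5: Final sum = 70 + 627 = 697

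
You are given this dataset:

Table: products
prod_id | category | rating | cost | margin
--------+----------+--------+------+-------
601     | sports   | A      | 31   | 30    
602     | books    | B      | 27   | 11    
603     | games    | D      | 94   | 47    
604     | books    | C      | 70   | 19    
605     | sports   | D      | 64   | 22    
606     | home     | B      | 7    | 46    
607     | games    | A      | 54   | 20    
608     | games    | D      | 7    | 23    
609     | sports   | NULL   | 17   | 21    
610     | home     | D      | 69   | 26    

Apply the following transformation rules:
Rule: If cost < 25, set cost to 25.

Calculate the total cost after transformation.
484

Step 1: 3 records have cost < 25
Step 2: These records originally summed to 31
Step 3: After setting to minimum: 3 × 25 = 75
Step 4: Unaffected records sum: 409
Step 5: Final sum = 75 + 409 = 484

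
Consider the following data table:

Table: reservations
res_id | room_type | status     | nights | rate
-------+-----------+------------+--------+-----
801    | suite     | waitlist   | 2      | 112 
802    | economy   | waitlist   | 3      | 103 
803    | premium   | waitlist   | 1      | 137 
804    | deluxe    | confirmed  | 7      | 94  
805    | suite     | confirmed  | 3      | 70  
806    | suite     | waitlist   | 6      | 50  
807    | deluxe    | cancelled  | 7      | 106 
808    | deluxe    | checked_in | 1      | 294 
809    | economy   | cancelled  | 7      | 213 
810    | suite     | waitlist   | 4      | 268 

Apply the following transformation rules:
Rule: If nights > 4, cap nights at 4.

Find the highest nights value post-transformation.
4

Step 1: Original maximum nights = 7
Step 2: Apply cap at 4
Step 3: 4 records had nights > 4 and were capped
Step 4: Maximum after transformation = 4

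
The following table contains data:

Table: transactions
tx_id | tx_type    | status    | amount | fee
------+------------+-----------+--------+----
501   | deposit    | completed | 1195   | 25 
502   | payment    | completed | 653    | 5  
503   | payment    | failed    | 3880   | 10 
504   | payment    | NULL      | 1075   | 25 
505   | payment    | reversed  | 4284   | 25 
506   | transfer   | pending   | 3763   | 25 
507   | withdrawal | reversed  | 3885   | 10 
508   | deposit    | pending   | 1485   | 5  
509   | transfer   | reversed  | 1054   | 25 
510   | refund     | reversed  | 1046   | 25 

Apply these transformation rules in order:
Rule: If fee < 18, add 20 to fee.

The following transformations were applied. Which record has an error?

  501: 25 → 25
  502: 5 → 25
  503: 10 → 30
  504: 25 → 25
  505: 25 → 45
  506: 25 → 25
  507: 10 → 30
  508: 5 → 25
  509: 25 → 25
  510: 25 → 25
Record 505 has an error. The correct transformed value should be 25, not 45.

Step 1: Check each record against the rule
Step 2: Record 505 has fee = 25
Step 3: Since 25 >= 18, the bonus should not have been applied
Step 4: Correct value = 25, but claimed value = 45
Conclusion: Record 505 has the error.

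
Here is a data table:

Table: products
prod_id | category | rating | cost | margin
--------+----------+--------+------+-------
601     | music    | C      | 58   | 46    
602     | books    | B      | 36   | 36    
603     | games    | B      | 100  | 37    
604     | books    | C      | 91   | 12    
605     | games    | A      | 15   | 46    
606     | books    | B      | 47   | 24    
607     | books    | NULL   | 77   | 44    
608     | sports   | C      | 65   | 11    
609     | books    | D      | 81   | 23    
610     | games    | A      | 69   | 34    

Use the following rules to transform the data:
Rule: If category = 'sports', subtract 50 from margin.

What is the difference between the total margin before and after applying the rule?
50

Step 1: Original sum of margin = 313
Step 2: 1 records have category = 'sports'
Step 3: Each affected record changes by -50
Step 4: Total change = 1 × -50 = -50
Step 5: New sum = 313 + -50 = 263
Step 6: Difference = |263 - 313| = 50
        (Sum decreased by 50)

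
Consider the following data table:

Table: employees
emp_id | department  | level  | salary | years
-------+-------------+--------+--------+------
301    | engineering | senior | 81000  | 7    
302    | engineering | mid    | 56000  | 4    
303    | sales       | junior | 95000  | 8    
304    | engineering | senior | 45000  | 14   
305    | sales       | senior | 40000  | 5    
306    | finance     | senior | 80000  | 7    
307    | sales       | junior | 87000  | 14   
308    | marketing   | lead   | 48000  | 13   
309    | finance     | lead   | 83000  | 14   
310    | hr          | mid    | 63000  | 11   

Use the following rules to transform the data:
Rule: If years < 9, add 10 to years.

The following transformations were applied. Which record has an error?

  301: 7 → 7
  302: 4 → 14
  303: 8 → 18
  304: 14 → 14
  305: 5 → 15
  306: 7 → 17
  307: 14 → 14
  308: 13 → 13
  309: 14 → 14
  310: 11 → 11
Record 301 has an error. The correct transformed value should be 17, not 7.

Step 1: Check each record against the rule
Step 2: Record 301 has years = 7
Step 3: Since 7 < 9, the bonus should have been applied
Step 4: Correct value = 17, but claimed value = 7
Conclusion: Record 301 has the error.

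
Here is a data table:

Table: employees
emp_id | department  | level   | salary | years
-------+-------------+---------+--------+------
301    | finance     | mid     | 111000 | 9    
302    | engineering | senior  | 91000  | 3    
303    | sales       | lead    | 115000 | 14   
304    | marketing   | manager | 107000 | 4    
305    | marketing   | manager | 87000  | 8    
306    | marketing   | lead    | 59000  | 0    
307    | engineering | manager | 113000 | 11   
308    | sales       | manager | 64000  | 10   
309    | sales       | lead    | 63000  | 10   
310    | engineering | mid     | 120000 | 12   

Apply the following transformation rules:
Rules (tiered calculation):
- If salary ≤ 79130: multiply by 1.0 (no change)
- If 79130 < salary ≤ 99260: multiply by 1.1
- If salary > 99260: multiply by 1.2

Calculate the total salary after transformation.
1061000.0

Step 1: Tier 1 (salary ≤ 79130): 3 records, sum = 186000 × 1.0 = 186000.0
Step 2: Tier 2 (79130 < salary ≤ 99260): 2 records, sum = 178000 × 1.1 = 195800.0
Step 3: Tier 3 (salary > 99260): 5 records, sum = 566000 × 1.2 = 679200.0
Step 4: Final sum = 186000.0 + 195800.0 + 679200.0 = 1061000.0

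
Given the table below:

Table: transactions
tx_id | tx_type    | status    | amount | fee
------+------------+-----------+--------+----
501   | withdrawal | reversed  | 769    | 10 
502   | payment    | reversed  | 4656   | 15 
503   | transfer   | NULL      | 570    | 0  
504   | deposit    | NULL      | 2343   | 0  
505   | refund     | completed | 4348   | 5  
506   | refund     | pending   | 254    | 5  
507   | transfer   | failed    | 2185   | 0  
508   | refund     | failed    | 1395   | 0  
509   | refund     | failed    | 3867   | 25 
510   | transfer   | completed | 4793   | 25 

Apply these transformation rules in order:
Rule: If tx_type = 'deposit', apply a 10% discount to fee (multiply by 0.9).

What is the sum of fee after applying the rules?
85.0

Step 1: Records with tx_type = 'deposit' have total fee = 0
Step 2: Apply multiplier: 0 × 0.9 = 0.0
Step 3: Other records total: 85
Step 4: Final sum = 0.0 + 85 = 85.0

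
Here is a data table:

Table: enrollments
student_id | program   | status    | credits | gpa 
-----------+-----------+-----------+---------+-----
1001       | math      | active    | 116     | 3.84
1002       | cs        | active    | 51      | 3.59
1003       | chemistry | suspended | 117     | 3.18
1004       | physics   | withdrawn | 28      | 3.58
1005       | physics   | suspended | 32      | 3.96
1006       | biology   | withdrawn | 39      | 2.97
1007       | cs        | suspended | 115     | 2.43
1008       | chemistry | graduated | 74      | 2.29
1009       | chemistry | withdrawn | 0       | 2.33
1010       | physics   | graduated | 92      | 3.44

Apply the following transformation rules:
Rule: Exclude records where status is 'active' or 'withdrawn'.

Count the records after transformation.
5

Step 1: Count records to exclude
  - 2 (active) + 3 (withdrawn) = 5 records
Step 2: Total records: 10
Step 3: Remaining = 10 - 5 = 5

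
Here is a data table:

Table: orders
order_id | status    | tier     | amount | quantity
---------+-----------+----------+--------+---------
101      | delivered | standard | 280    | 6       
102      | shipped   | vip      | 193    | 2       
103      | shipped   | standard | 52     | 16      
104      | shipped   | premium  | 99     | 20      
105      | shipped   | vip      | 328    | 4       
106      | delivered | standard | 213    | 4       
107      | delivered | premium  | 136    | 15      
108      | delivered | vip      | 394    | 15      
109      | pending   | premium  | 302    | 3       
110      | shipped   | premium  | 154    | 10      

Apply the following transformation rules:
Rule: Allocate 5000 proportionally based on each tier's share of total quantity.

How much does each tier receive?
premium: 2526.32, standard: 1368.42, vip: 1105.26

Step 1: Calculate total quantity = 95
Step 2: Calculate each tier's proportion:
  premium: 48/95 = 50.53% → 2526.32
  standard: 26/95 = 27.37% → 1368.42
  vip: 21/95 = 22.11% → 1105.26
Step 3: Verify: sum of allocations ≈ 5000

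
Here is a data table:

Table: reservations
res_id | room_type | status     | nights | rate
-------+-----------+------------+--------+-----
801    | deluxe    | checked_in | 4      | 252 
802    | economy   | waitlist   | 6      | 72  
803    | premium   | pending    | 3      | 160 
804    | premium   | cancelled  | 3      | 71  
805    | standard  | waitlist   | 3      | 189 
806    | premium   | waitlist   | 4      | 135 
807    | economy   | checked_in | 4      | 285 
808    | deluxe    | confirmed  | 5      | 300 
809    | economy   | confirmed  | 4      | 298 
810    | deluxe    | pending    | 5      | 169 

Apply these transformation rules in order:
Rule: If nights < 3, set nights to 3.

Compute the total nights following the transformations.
41

Step 1: 0 records have nights < 3
Step 2: These records originally summed to 0
Step 3: After setting to minimum: 0 × 3 = 0
Step 4: Unaffected records sum: 41
Step 5: Final sum = 0 + 41 = 41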